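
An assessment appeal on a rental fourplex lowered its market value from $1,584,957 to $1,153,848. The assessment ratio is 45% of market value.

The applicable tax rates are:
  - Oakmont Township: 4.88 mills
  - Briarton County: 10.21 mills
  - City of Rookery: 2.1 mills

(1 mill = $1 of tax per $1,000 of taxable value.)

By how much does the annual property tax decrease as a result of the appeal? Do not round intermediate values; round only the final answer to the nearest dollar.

$3,335

Old assessed value = $1,584,957 × 0.45 = $713,230.65
New assessed value = $1,153,848 × 0.45 = $519,231.6
Combined rate = 0.00488 + 0.01021 + 0.0021 = 0.01719
Old tax = $713,230.65 × 0.01719 = $12,260.4348735
New tax = $519,231.6 × 0.01719 = $8,925.591204
Reduction = $12,260.4348735 − $8,925.591204 = $3,334.8436695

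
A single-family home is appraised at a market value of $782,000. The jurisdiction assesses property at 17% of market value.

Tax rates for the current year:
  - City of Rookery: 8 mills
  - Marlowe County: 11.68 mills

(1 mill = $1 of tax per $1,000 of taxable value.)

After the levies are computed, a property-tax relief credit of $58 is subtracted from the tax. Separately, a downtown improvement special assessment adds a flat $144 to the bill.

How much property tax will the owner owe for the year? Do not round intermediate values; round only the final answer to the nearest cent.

$2,702.26

Assessed value = $782,000 × 0.17 = $132,940
City of Rookery: $132,940 × 0.008 = $1,063.52
Marlowe County: $132,940 × 0.01168 = $1,552.7392
Levies subtotal = $2,616.2592
After credit = $2,616.2592 − $58 = $2,558.2592
Total = $2,558.2592 + $144 = $2,702.2592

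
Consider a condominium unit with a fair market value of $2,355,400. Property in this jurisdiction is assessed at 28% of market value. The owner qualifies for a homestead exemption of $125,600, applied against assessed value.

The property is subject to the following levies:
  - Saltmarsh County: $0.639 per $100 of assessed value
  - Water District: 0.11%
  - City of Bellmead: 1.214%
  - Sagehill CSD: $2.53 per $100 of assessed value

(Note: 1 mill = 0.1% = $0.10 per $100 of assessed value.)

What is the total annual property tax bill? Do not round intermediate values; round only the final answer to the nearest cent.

Assessed value = $2,355,400 × 0.28 = $659,512
Taxable value = $659,512 − $125,600 = $533,912
Saltmarsh County: $533,912 × 0.00639 = $3,411.69768
Water District: $533,912 × 0.0011 = $587.3032
City of Bellmead: $533,912 × 0.01214 = $6,481.69168
Sagehill CSD: $533,912 × 0.0253 = $13,507.9736
Total = $23,988.66616

$23,988.67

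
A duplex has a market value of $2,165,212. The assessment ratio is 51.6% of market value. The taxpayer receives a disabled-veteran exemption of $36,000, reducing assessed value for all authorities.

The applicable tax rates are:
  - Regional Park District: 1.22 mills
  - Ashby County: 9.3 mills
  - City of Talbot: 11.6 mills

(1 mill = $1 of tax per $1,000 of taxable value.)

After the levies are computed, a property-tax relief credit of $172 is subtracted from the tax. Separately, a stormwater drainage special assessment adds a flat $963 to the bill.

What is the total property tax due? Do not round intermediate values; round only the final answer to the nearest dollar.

$24,708

Assessed value = $2,165,212 × 0.516 = $1,117,249.392
Taxable value = $1,117,249.392 − $36,000 = $1,081,249.392
Regional Park District: $1,081,249.392 × 0.00122 = $1,319.12425824
Ashby County: $1,081,249.392 × 0.0093 = $10,055.6193456
City of Talbot: $1,081,249.392 × 0.0116 = $12,542.4929472
Levies subtotal = $23,917.23655104
After credit = $23,917.23655104 − $172 = $23,745.23655104
Total = $23,745.23655104 + $963 = $24,708.23655104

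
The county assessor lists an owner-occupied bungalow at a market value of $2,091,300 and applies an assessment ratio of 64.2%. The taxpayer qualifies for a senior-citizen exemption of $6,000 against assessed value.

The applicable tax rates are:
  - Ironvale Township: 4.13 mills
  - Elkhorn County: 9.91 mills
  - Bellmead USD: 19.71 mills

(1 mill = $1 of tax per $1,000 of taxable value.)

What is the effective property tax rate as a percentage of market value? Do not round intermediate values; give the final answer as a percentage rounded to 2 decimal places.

2.16%

Assessed value = $2,091,300 × 0.642 = $1,342,614.6
Taxable value = $1,342,614.6 − $6,000 = $1,336,614.6
Ironvale Township: $1,336,614.6 × 0.00413 = $5,520.218298
Elkhorn County: $1,336,614.6 × 0.00991 = $13,245.850686
Bellmead USD: $1,336,614.6 × 0.01971 = $26,344.673766
Total tax = $45,110.74275
Effective rate = $45,110.74275 ÷ $2,091,300 = 2.16% of market value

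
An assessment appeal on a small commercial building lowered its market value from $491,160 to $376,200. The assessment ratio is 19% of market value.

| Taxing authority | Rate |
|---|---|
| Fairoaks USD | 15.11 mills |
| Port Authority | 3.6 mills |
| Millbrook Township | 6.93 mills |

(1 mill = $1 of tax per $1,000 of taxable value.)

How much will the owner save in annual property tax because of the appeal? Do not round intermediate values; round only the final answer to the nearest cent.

$560.04

Old assessed value = $491,160 × 0.19 = $93,320.4
New assessed value = $376,200 × 0.19 = $71,478
Combined rate = 0.01511 + 0.0036 + 0.00693 = 0.02564
Old tax = $93,320.4 × 0.02564 = $2,392.735056
New tax = $71,478 × 0.02564 = $1,832.69592
Reduction = $2,392.735056 − $1,832.69592 = $560.039136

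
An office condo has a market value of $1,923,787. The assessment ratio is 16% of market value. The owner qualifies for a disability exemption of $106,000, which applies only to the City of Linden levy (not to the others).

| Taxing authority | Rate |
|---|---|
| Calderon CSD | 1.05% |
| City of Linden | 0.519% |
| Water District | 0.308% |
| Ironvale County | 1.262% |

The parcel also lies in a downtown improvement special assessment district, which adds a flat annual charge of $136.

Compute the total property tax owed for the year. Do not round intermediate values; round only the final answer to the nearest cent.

Assessed value = $1,923,787 × 0.16 = $307,805.92
Calderon CSD: $307,805.92 × 0.0105 = $3,231.96216
City of Linden: ($307,805.92 − $106,000) × 0.00519 = $201,805.92 × 0.00519 = $1,047.3727248
Water District: $307,805.92 × 0.00308 = $948.0422336
Ironvale County: $307,805.92 × 0.01262 = $3,884.5107104
Levies subtotal = $9,111.8878288
Total = $9,111.8878288 + $136 = $9,247.8878288

$9,247.89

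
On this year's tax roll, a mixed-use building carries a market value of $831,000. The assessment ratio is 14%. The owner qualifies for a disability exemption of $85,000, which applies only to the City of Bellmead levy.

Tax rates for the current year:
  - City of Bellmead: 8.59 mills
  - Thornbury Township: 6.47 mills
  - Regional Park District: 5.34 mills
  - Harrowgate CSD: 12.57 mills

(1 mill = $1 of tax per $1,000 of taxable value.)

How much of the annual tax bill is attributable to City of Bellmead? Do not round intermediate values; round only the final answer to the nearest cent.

$269.21

Assessed value = $831,000 × 0.14 = $116,340
City of Bellmead taxable value = $116,340 − $85,000 = $31,340
City of Bellmead levy = $31,340 × 0.00859 = $269.2106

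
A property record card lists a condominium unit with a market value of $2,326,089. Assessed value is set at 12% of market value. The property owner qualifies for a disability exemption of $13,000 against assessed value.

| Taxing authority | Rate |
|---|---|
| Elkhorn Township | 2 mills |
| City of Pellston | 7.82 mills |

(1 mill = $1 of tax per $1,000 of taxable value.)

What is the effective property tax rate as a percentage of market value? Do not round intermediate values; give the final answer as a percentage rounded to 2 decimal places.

0.11%

Assessed value = $2,326,089 × 0.12 = $279,130.68
Taxable value = $279,130.68 − $13,000 = $266,130.68
Elkhorn Township: $266,130.68 × 0.002 = $532.26136
City of Pellston: $266,130.68 × 0.00782 = $2,081.1419176
Total tax = $2,613.4032776
Effective rate = $2,613.4032776 ÷ $2,326,089 = 0.11% of market value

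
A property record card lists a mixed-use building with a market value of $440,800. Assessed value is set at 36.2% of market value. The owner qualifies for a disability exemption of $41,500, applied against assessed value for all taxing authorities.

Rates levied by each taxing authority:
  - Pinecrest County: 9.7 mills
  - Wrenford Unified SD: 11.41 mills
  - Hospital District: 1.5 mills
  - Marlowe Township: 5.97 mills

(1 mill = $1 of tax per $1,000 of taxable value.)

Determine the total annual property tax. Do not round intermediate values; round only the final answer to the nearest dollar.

$3,374

Assessed value = $440,800 × 0.362 = $159,569.6
Taxable value = $159,569.6 − $41,500 = $118,069.6
Pinecrest County: $118,069.6 × 0.0097 = $1,145.27512
Wrenford Unified SD: $118,069.6 × 0.01141 = $1,347.174136
Hospital District: $118,069.6 × 0.0015 = $177.1044
Marlowe Township: $118,069.6 × 0.00597 = $704.875512
Total = $1,145.27512 + $1,347.174136 + $177.1044 + $704.875512 = $3,374.429168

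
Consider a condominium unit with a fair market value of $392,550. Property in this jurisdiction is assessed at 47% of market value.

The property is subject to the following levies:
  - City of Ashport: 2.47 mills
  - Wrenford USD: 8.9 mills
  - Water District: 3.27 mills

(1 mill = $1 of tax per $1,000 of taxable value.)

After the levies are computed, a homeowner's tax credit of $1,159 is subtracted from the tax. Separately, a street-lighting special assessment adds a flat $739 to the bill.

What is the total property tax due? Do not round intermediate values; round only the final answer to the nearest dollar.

$2,281

Assessed value = $392,550 × 0.47 = $184,498.5
City of Ashport: $184,498.5 × 0.00247 = $455.711295
Wrenford USD: $184,498.5 × 0.0089 = $1,642.03665
Water District: $184,498.5 × 0.00327 = $603.310095
Levies subtotal = $2,701.05804
After credit = $2,701.05804 − $1,159 = $1,542.05804
Total = $1,542.05804 + $739 = $2,281.05804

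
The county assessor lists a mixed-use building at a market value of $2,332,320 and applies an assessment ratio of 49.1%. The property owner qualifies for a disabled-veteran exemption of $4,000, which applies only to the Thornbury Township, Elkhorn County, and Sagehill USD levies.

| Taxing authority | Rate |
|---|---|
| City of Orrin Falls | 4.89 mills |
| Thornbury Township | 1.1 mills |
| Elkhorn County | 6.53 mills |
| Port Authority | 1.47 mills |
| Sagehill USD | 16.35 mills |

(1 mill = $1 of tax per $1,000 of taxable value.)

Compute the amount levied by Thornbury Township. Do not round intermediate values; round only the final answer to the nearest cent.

Assessed value = $2,332,320 × 0.491 = $1,145,169.12
Thornbury Township taxable value = $1,145,169.12 − $4,000 = $1,141,169.12
Thornbury Township levy = $1,141,169.12 × 0.0011 = $1,255.286032

$1,255.29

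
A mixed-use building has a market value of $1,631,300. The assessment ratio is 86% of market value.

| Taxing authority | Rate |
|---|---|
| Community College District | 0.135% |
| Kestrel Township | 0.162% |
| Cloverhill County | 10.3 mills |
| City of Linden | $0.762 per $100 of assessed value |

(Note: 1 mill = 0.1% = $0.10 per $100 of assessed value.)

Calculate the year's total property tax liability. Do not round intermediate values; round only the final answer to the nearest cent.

Assessed value = $1,631,300 × 0.86 = $1,402,918
Community College District: $1,402,918 × 0.00135 = $1,893.9393
Kestrel Township: $1,402,918 × 0.00162 = $2,272.72716
Cloverhill County: $1,402,918 × 0.0103 = $14,450.0554
City of Linden: $1,402,918 × 0.00762 = $10,690.23516
Total = $29,306.95702

$29,306.96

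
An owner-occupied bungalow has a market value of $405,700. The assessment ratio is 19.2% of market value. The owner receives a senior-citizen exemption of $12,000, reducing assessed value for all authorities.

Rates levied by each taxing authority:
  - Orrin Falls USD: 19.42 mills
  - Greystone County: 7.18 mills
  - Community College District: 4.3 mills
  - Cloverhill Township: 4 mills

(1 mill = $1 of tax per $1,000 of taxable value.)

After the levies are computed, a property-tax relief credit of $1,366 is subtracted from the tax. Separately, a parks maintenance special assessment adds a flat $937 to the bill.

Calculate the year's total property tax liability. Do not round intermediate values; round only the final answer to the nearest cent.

Assessed value = $405,700 × 0.192 = $77,894.4
Taxable value = $77,894.4 − $12,000 = $65,894.4
Orrin Falls USD: $65,894.4 × 0.01942 = $1,279.669248
Greystone County: $65,894.4 × 0.00718 = $473.121792
Community College District: $65,894.4 × 0.0043 = $283.34592
Cloverhill Township: $65,894.4 × 0.004 = $263.5776
Levies subtotal = $2,299.71456
After credit = $2,299.71456 − $1,366 = $933.71456
Total = $933.71456 + $937 = $1,870.71456

$1,870.71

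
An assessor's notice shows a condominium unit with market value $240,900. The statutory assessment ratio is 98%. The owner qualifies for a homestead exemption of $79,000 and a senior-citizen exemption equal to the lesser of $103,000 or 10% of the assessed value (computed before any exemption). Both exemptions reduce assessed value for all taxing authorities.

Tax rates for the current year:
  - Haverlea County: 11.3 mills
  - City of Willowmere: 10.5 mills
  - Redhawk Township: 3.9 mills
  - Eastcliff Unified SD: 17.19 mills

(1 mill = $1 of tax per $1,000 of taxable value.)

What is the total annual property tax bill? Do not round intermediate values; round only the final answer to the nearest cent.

$5,724.69

Assessed value = $240,900 × 0.98 = $236,082
Senior-citizen exemption = min($103,000, 10% × $236,082) = min($103,000, $23,608.2) = $23,608.2 (percentage binds)
Taxable value = $236,082 − $79,000 − $23,608.2 = $133,473.8
Haverlea County: $133,473.8 × 0.0113 = $1,508.25394
City of Willowmere: $133,473.8 × 0.0105 = $1,401.4749
Redhawk Township: $133,473.8 × 0.0039 = $520.54782
Eastcliff Unified SD: $133,473.8 × 0.01719 = $2,294.414622
Total = $5,724.691282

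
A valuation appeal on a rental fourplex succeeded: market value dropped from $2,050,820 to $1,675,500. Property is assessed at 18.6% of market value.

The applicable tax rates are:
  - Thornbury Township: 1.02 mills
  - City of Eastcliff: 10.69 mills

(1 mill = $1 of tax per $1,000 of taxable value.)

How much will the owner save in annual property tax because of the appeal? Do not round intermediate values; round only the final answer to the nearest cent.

Old assessed value = $2,050,820 × 0.186 = $381,452.52
New assessed value = $1,675,500 × 0.186 = $311,643
Combined rate = 0.00102 + 0.01069 = 0.01171
Old tax = $381,452.52 × 0.01171 = $4,466.8090092
New tax = $311,643 × 0.01171 = $3,649.33953
Reduction = $4,466.8090092 − $3,649.33953 = $817.4694792

$817.47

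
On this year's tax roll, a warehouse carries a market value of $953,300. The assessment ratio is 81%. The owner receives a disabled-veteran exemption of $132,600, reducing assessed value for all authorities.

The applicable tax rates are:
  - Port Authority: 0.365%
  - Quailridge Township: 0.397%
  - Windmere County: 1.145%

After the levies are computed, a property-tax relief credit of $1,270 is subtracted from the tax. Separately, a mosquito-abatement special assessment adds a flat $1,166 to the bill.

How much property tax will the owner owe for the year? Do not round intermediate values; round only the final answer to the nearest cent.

Assessed value = $953,300 × 0.81 = $772,173
Taxable value = $772,173 − $132,600 = $639,573
Port Authority: $639,573 × 0.00365 = $2,334.44145
Quailridge Township: $639,573 × 0.00397 = $2,539.10481
Windmere County: $639,573 × 0.01145 = $7,323.11085
Levies subtotal = $12,196.65711
After credit = $12,196.65711 − $1,270 = $10,926.65711
Total = $10,926.65711 + $1,166 = $12,092.65711

$12,092.66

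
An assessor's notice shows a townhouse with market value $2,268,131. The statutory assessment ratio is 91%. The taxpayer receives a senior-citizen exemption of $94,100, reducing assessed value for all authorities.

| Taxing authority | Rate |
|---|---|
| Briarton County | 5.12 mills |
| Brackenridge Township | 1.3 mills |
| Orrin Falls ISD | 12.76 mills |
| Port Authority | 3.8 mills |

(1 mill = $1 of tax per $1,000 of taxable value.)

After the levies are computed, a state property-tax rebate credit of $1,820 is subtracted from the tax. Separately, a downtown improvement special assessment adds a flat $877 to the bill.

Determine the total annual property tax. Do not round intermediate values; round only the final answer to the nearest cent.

Assessed value = $2,268,131 × 0.91 = $2,063,999.21
Taxable value = $2,063,999.21 − $94,100 = $1,969,899.21
Briarton County: $1,969,899.21 × 0.00512 = $10,085.8839552
Brackenridge Township: $1,969,899.21 × 0.0013 = $2,560.868973
Orrin Falls ISD: $1,969,899.21 × 0.01276 = $25,135.9139196
Port Authority: $1,969,899.21 × 0.0038 = $7,485.616998
Levies subtotal = $45,268.2838458
After credit = $45,268.2838458 − $1,820 = $43,448.2838458
Total = $43,448.2838458 + $877 = $44,325.2838458

$44,325.28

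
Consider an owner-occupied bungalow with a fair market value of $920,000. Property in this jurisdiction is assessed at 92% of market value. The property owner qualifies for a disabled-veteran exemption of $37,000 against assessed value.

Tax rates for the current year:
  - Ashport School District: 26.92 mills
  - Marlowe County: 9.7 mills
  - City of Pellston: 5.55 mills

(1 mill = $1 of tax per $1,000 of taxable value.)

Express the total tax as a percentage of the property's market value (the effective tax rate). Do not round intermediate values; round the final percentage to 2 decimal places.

3.71%

Assessed value = $920,000 × 0.92 = $846,400
Taxable value = $846,400 − $37,000 = $809,400
Ashport School District: $809,400 × 0.02692 = $21,789.048
Marlowe County: $809,400 × 0.0097 = $7,851.18
City of Pellston: $809,400 × 0.00555 = $4,492.17
Total tax = $34,132.398
Effective rate = $34,132.398 ÷ $920,000 = 3.71% of market value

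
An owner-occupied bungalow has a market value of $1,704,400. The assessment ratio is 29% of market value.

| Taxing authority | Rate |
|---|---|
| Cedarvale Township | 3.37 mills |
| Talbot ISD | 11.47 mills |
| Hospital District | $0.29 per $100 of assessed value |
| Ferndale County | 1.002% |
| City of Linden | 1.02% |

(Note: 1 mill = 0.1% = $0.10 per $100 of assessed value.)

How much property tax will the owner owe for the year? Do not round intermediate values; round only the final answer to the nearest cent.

Assessed value = $1,704,400 × 0.29 = $494,276
Cedarvale Township: $494,276 × 0.00337 = $1,665.71012
Talbot ISD: $494,276 × 0.01147 = $5,669.34572
Hospital District: $494,276 × 0.0029 = $1,433.4004
Ferndale County: $494,276 × 0.01002 = $4,952.64552
City of Linden: $494,276 × 0.0102 = $5,041.6152
Total = $18,762.71696

$18,762.72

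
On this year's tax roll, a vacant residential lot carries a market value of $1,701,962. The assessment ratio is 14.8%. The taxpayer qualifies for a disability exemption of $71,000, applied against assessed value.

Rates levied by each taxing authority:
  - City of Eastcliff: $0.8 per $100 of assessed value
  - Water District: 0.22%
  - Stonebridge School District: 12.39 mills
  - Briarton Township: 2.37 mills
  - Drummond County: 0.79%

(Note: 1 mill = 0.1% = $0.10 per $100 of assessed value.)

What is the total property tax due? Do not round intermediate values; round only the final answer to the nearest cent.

$5,944.06

Assessed value = $1,701,962 × 0.148 = $251,890.376
Taxable value = $251,890.376 − $71,000 = $180,890.376
City of Eastcliff: $180,890.376 × 0.008 = $1,447.123008
Water District: $180,890.376 × 0.0022 = $397.9588272
Stonebridge School District: $180,890.376 × 0.01239 = $2,241.23175864
Briarton Township: $180,890.376 × 0.00237 = $428.71019112
Drummond County: $180,890.376 × 0.0079 = $1,429.0339704
Total = $5,944.05775536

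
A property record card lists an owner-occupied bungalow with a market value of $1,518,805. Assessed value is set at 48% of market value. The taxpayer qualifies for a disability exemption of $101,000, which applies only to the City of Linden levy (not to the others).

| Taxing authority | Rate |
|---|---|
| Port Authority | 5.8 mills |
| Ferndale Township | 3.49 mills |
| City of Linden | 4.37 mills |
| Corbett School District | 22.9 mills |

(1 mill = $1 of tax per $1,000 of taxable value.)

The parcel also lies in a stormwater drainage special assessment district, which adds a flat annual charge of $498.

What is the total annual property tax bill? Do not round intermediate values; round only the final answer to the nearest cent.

Assessed value = $1,518,805 × 0.48 = $729,026.4
Port Authority: $729,026.4 × 0.0058 = $4,228.35312
Ferndale Township: $729,026.4 × 0.00349 = $2,544.302136
City of Linden: ($729,026.4 − $101,000) × 0.00437 = $628,026.4 × 0.00437 = $2,744.475368
Corbett School District: $729,026.4 × 0.0229 = $16,694.70456
Levies subtotal = $26,211.835184
Total = $26,211.835184 + $498 = $26,709.835184

$26,709.84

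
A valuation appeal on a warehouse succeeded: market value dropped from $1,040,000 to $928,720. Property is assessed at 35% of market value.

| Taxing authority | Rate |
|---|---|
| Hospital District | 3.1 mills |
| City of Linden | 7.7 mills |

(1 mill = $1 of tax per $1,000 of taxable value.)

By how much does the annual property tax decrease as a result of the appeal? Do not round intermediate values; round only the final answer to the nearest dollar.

$421

Old assessed value = $1,040,000 × 0.35 = $364,000
New assessed value = $928,720 × 0.35 = $325,052
Combined rate = 0.0031 + 0.0077 = 0.0108
Old tax = $364,000 × 0.0108 = $3,931.2
New tax = $325,052 × 0.0108 = $3,510.5616
Reduction = $3,931.2 − $3,510.5616 = $420.6384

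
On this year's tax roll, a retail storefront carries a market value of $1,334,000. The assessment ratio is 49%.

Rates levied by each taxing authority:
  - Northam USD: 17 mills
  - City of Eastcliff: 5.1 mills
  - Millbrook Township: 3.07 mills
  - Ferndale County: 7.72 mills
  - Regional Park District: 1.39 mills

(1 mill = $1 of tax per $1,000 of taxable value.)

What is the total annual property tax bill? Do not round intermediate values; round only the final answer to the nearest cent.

$22,407.46

Assessed value = $1,334,000 × 0.49 = $653,660
Northam USD: $653,660 × 0.017 = $11,112.22
City of Eastcliff: $653,660 × 0.0051 = $3,333.666
Millbrook Township: $653,660 × 0.00307 = $2,006.7362
Ferndale County: $653,660 × 0.00772 = $5,046.2552
Regional Park District: $653,660 × 0.00139 = $908.5874
Total = $11,112.22 + $3,333.666 + $2,006.7362 + $5,046.2552 + $908.5874 = $22,407.4648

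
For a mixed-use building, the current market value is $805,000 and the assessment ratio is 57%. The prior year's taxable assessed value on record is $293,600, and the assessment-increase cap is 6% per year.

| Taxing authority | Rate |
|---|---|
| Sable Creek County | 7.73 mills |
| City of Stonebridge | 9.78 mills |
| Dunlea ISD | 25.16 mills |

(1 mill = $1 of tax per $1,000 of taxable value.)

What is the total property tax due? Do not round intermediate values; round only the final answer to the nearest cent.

Uncapped assessed value = $805,000 × 0.57 = $458,850
Cap limit = $293,600 × 1.06 = $311,216
Taxable assessed value = min($458,850, $311,216) = $311,216 (cap binds)
Sable Creek County: $311,216 × 0.00773 = $2,405.69968
City of Stonebridge: $311,216 × 0.00978 = $3,043.69248
Dunlea ISD: $311,216 × 0.02516 = $7,830.19456
Total = $13,279.58672

$13,279.59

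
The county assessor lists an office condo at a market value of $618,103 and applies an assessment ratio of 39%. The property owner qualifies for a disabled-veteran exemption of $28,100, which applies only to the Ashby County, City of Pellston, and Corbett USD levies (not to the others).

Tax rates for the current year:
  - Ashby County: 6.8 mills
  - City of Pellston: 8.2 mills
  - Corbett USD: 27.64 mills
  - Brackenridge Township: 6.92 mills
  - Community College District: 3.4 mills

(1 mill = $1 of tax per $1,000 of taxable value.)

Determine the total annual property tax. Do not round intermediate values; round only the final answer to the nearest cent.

$11,568.36

Assessed value = $618,103 × 0.39 = $241,060.17
Ashby County: ($241,060.17 − $28,100) × 0.0068 = $212,960.17 × 0.0068 = $1,448.129156
City of Pellston: ($241,060.17 − $28,100) × 0.0082 = $212,960.17 × 0.0082 = $1,746.273394
Corbett USD: ($241,060.17 − $28,100) × 0.02764 = $212,960.17 × 0.02764 = $5,886.2190988
Brackenridge Township: $241,060.17 × 0.00692 = $1,668.1363764
Community College District: $241,060.17 × 0.0034 = $819.604578
Total = $11,568.3626032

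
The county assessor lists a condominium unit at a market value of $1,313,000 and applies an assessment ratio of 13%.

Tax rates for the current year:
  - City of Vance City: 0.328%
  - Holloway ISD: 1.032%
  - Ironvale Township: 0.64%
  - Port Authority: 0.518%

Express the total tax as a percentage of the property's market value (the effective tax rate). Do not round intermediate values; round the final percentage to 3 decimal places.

Assessed value = $1,313,000 × 0.13 = $170,690
City of Vance City: $170,690 × 0.00328 = $559.8632
Holloway ISD: $170,690 × 0.01032 = $1,761.5208
Ironvale Township: $170,690 × 0.0064 = $1,092.416
Port Authority: $170,690 × 0.00518 = $884.1742
Total tax = $4,297.9742
Effective rate = $4,297.9742 ÷ $1,313,000 = 0.327% of market value

0.327%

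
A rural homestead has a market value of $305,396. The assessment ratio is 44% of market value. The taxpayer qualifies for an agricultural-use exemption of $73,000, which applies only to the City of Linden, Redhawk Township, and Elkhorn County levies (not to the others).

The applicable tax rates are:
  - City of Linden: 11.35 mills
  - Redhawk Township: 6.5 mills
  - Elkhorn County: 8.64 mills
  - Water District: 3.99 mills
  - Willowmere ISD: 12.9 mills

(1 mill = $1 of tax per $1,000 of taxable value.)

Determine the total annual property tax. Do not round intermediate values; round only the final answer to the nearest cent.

$3,895.38

Assessed value = $305,396 × 0.44 = $134,374.24
City of Linden: ($134,374.24 − $73,000) × 0.01135 = $61,374.24 × 0.01135 = $696.597624
Redhawk Township: ($134,374.24 − $73,000) × 0.0065 = $61,374.24 × 0.0065 = $398.93256
Elkhorn County: ($134,374.24 − $73,000) × 0.00864 = $61,374.24 × 0.00864 = $530.2734336
Water District: $134,374.24 × 0.00399 = $536.1532176
Willowmere ISD: $134,374.24 × 0.0129 = $1,733.427696
Total = $3,895.3845312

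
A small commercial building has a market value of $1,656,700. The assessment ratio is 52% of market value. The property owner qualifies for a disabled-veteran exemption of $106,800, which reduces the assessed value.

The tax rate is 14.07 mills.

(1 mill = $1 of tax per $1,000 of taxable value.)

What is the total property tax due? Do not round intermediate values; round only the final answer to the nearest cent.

Assessed value = $1,656,700 × 0.52 = $861,484
Taxable value = $861,484 − $106,800 = $754,684
Tax = $754,684 × 0.01407 = $10,618.40388

$10,618.40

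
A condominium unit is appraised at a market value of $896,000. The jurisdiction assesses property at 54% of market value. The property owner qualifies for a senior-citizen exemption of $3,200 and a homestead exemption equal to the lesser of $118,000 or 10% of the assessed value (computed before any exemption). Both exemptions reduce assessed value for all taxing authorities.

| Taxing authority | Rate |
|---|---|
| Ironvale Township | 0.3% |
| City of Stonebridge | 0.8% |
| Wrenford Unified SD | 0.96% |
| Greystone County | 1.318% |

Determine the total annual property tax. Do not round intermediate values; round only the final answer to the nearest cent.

Assessed value = $896,000 × 0.54 = $483,840
Homestead exemption = min($118,000, 10% × $483,840) = min($118,000, $48,384) = $48,384 (percentage binds)
Taxable value = $483,840 − $3,200 − $48,384 = $432,256
Ironvale Township: $432,256 × 0.003 = $1,296.768
City of Stonebridge: $432,256 × 0.008 = $3,458.048
Wrenford Unified SD: $432,256 × 0.0096 = $4,149.6576
Greystone County: $432,256 × 0.01318 = $5,697.13408
Total = $14,601.60768

$14,601.61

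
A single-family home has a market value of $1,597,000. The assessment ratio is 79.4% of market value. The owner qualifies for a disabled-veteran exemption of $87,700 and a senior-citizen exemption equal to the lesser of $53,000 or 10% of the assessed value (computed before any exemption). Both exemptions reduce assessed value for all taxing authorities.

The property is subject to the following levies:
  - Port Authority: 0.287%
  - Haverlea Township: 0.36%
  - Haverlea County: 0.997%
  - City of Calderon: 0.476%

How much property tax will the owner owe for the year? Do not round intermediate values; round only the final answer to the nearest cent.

$23,899.14

Assessed value = $1,597,000 × 0.794 = $1,268,018
Senior-citizen exemption = min($53,000, 10% × $1,268,018) = min($53,000, $126,801.8) = $53,000 (dollar cap binds)
Taxable value = $1,268,018 − $87,700 − $53,000 = $1,127,318
Port Authority: $1,127,318 × 0.00287 = $3,235.40266
Haverlea Township: $1,127,318 × 0.0036 = $4,058.3448
Haverlea County: $1,127,318 × 0.00997 = $11,239.36046
City of Calderon: $1,127,318 × 0.00476 = $5,366.03368
Total = $23,899.1416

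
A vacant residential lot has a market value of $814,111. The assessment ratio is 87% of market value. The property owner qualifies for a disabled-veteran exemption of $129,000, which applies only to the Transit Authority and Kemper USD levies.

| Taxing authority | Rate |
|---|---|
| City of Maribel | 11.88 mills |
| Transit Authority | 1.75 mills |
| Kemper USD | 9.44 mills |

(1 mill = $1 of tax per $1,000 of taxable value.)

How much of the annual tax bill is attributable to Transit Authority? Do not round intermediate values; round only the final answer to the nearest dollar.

Assessed value = $814,111 × 0.87 = $708,276.57
Transit Authority taxable value = $708,276.57 − $129,000 = $579,276.57
Transit Authority levy = $579,276.57 × 0.00175 = $1,013.7339975

$1,014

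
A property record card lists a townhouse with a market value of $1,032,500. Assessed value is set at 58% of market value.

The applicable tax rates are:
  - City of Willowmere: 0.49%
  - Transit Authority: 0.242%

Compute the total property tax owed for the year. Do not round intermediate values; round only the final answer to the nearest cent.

$4,383.58

Assessed value = $1,032,500 × 0.58 = $598,850
City of Willowmere: $598,850 × 0.0049 = $2,934.365
Transit Authority: $598,850 × 0.00242 = $1,449.217
Total = $2,934.365 + $1,449.217 = $4,383.582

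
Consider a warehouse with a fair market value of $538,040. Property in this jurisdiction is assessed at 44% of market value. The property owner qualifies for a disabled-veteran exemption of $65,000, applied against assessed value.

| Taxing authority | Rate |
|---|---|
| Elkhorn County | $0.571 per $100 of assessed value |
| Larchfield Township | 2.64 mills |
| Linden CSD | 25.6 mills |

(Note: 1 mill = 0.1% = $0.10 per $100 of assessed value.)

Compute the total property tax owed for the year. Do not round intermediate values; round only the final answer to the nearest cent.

Assessed value = $538,040 × 0.44 = $236,737.6
Taxable value = $236,737.6 − $65,000 = $171,737.6
Elkhorn County: $171,737.6 × 0.00571 = $980.621696
Larchfield Township: $171,737.6 × 0.00264 = $453.387264
Linden CSD: $171,737.6 × 0.0256 = $4,396.48256
Total = $5,830.49152

$5,830.49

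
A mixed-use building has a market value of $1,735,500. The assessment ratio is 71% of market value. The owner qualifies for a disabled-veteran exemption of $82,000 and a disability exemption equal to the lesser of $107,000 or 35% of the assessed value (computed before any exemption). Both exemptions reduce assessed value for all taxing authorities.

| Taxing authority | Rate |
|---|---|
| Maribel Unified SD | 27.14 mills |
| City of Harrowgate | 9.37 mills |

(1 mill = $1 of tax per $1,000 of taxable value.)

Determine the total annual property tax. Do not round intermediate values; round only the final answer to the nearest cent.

$38,087.41

Assessed value = $1,735,500 × 0.71 = $1,232,205
Disability exemption = min($107,000, 35% × $1,232,205) = min($107,000, $431,271.75) = $107,000 (dollar cap binds)
Taxable value = $1,232,205 − $82,000 − $107,000 = $1,043,205
Maribel Unified SD: $1,043,205 × 0.02714 = $28,312.5837
City of Harrowgate: $1,043,205 × 0.00937 = $9,774.83085
Total = $38,087.41455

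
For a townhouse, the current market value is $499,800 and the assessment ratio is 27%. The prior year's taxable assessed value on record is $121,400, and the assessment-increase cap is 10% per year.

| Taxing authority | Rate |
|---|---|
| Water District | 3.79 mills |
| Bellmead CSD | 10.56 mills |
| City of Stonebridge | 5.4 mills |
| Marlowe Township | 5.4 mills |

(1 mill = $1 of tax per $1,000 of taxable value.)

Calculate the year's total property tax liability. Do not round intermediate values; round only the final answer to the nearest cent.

$3,358.53

Uncapped assessed value = $499,800 × 0.27 = $134,946
Cap limit = $121,400 × 1.1 = $133,540
Taxable assessed value = min($134,946, $133,540) = $133,540 (cap binds)
Water District: $133,540 × 0.00379 = $506.1166
Bellmead CSD: $133,540 × 0.01056 = $1,410.1824
City of Stonebridge: $133,540 × 0.0054 = $721.116
Marlowe Township: $133,540 × 0.0054 = $721.116
Total = $3,358.531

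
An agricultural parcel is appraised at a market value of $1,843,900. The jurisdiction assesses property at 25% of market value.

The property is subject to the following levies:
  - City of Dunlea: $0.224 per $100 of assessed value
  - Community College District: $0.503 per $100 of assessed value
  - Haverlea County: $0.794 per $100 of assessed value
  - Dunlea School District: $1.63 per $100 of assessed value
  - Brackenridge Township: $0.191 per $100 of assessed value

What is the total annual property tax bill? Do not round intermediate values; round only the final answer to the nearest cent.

$15,405.78

Assessed value = $1,843,900 × 0.25 = $460,975
City of Dunlea: $460,975 × 0.00224 = $1,032.584
Community College District: $460,975 × 0.00503 = $2,318.70425
Haverlea County: $460,975 × 0.00794 = $3,660.1415
Dunlea School District: $460,975 × 0.0163 = $7,513.8925
Brackenridge Township: $460,975 × 0.00191 = $880.46225
Total = $1,032.584 + $2,318.70425 + $3,660.1415 + $7,513.8925 + $880.46225 = $15,405.7845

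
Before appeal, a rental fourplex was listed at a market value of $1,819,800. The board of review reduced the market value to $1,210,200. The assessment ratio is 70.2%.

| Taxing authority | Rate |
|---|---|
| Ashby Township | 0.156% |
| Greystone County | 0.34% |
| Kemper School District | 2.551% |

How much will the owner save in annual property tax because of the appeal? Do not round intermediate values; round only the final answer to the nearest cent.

$13,039.31

Old assessed value = $1,819,800 × 0.702 = $1,277,499.6
New assessed value = $1,210,200 × 0.702 = $849,560.4
Combined rate = 0.00156 + 0.0034 + 0.02551 = 0.03047
Old tax = $1,277,499.6 × 0.03047 = $38,925.412812
New tax = $849,560.4 × 0.03047 = $25,886.105388
Reduction = $38,925.412812 − $25,886.105388 = $13,039.307424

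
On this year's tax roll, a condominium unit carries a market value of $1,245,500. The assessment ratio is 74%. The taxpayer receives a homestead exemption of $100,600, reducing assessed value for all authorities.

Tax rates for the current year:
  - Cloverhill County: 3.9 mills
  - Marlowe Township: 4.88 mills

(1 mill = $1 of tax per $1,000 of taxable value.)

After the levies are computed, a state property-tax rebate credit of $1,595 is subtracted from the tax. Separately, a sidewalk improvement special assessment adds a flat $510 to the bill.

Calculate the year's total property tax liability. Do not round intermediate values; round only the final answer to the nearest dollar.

Assessed value = $1,245,500 × 0.74 = $921,670
Taxable value = $921,670 − $100,600 = $821,070
Cloverhill County: $821,070 × 0.0039 = $3,202.173
Marlowe Township: $821,070 × 0.00488 = $4,006.8216
Levies subtotal = $7,208.9946
After credit = $7,208.9946 − $1,595 = $5,613.9946
Total = $5,613.9946 + $510 = $6,123.9946

$6,124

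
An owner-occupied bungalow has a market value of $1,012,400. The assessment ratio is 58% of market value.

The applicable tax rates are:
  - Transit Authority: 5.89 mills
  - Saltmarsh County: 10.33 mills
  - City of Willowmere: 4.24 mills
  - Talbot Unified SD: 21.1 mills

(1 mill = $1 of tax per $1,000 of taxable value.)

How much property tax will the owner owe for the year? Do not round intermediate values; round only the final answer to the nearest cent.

Assessed value = $1,012,400 × 0.58 = $587,192
Transit Authority: $587,192 × 0.00589 = $3,458.56088
Saltmarsh County: $587,192 × 0.01033 = $6,065.69336
City of Willowmere: $587,192 × 0.00424 = $2,489.69408
Talbot Unified SD: $587,192 × 0.0211 = $12,389.7512
Total = $3,458.56088 + $6,065.69336 + $2,489.69408 + $12,389.7512 = $24,403.69952

$24,403.70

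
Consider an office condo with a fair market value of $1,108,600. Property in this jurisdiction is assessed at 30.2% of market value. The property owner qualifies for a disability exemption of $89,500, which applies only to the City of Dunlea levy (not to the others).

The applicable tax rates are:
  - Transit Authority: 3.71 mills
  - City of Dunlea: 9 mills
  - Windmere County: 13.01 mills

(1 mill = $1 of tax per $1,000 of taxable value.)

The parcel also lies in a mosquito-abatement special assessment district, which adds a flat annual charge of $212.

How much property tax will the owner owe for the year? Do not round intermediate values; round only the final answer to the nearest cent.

Assessed value = $1,108,600 × 0.302 = $334,797.2
Transit Authority: $334,797.2 × 0.00371 = $1,242.097612
City of Dunlea: ($334,797.2 − $89,500) × 0.009 = $245,297.2 × 0.009 = $2,207.6748
Windmere County: $334,797.2 × 0.01301 = $4,355.711572
Levies subtotal = $7,805.483984
Total = $7,805.483984 + $212 = $8,017.483984

$8,017.48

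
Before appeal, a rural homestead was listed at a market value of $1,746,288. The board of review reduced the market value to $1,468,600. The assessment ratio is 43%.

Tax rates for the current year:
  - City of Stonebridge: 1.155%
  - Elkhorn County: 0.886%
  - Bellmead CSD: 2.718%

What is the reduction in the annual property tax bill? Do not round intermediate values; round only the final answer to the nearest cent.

Old assessed value = $1,746,288 × 0.43 = $750,903.84
New assessed value = $1,468,600 × 0.43 = $631,498
Combined rate = 0.01155 + 0.00886 + 0.02718 = 0.04759
Old tax = $750,903.84 × 0.04759 = $35,735.5137456
New tax = $631,498 × 0.04759 = $30,052.98982
Reduction = $35,735.5137456 − $30,052.98982 = $5,682.5239256

$5,682.52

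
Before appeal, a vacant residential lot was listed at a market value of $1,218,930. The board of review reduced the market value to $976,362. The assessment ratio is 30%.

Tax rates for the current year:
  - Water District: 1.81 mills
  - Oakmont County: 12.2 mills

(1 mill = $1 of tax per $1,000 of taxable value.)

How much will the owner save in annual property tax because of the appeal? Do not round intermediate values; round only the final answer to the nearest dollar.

Old assessed value = $1,218,930 × 0.3 = $365,679
New assessed value = $976,362 × 0.3 = $292,908.6
Combined rate = 0.00181 + 0.0122 = 0.01401
Old tax = $365,679 × 0.01401 = $5,123.16279
New tax = $292,908.6 × 0.01401 = $4,103.649486
Reduction = $5,123.16279 − $4,103.649486 = $1,019.513304

$1,020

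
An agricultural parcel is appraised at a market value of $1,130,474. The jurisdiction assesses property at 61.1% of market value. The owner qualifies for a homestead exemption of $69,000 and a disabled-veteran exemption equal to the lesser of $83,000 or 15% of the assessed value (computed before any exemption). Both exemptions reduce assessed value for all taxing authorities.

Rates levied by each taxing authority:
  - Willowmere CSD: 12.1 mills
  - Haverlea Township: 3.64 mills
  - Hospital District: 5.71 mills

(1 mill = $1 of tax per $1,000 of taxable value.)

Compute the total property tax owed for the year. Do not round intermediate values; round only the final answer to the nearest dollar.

$11,556

Assessed value = $1,130,474 × 0.611 = $690,719.614
Disabled-veteran exemption = min($83,000, 15% × $690,719.614) = min($83,000, $103,607.9421) = $83,000 (dollar cap binds)
Taxable value = $690,719.614 − $69,000 − $83,000 = $538,719.614
Willowmere CSD: $538,719.614 × 0.0121 = $6,518.5073294
Haverlea Township: $538,719.614 × 0.00364 = $1,960.93939496
Hospital District: $538,719.614 × 0.00571 = $3,076.08899594
Total = $11,555.5357203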